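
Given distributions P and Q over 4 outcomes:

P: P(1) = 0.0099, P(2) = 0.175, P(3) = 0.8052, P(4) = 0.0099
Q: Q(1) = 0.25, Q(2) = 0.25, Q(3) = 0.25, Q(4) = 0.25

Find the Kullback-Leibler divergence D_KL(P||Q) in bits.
1.1764 bits

D_KL(P||Q) = Σ P(x) log₂(P(x)/Q(x))

Computing term by term:
  P(1)·log₂(P(1)/Q(1)) = 0.0099·log₂(0.0099/0.25) = -0.04612
  P(2)·log₂(P(2)/Q(2)) = 0.175·log₂(0.175/0.25) = -0.09005
  P(3)·log₂(P(3)/Q(3)) = 0.8052·log₂(0.8052/0.25) = 1.35871
  P(4)·log₂(P(4)/Q(4)) = 0.0099·log₂(0.0099/0.25) = -0.04612

D_KL(P||Q) = -0.04612 - 0.09005 + 1.35871 - 0.04612 = 1.17642 ≈ 1.1764 bits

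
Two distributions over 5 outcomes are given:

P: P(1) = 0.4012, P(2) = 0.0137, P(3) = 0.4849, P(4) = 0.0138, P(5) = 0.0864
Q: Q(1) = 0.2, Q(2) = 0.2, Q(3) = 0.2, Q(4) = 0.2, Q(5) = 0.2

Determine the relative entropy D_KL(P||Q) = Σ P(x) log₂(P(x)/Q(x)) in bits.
0.8116 bits

D_KL(P||Q) = Σ P(x) log₂(P(x)/Q(x))

Computing term by term:
  P(1)·log₂(P(1)/Q(1)) = 0.4012·log₂(0.4012/0.2) = 0.40293
  P(2)·log₂(P(2)/Q(2)) = 0.0137·log₂(0.0137/0.2) = -0.05299
  P(3)·log₂(P(3)/Q(3)) = 0.4849·log₂(0.4849/0.2) = 0.61955
  P(4)·log₂(P(4)/Q(4)) = 0.0138·log₂(0.0138/0.2) = -0.05323
  P(5)·log₂(P(5)/Q(5)) = 0.0864·log₂(0.0864/0.2) = -0.10462

D_KL(P||Q) = 0.40293 - 0.05299 + 0.61955 - 0.05323 - 0.10462 = 0.81164 ≈ 0.8116 bits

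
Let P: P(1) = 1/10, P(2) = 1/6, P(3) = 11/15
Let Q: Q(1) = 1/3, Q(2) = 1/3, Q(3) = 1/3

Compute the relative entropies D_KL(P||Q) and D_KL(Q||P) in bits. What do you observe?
D_KL(P||Q) = 0.4938 bits, D_KL(Q||P) = 0.5332 bits. The two directions give different values (D_KL(Q||P) exceeds D_KL(P||Q) by 0.0394 bits): KL divergence is asymmetric.

D_KL(P||Q) = Σ P(x) log₂(P(x)/Q(x))

Computing term by term:
  P(1)·log₂(P(1)/Q(1)) = (1/10)·log₂((1/10)/(1/3)) = -0.17370
  P(2)·log₂(P(2)/Q(2)) = (1/6)·log₂((1/6)/(1/3)) = -0.16667
  P(3)·log₂(P(3)/Q(3)) = (11/15)·log₂((11/15)/(1/3)) = 0.83417

D_KL(P||Q) = -0.17370 - 0.16667 + 0.83417 = 0.49380 ≈ 0.4938 bits

D_KL(Q||P) = Σ Q(x) log₂(Q(x)/P(x))

Computing term by term:
  Q(1)·log₂(Q(1)/P(1)) = (1/3)·log₂((1/3)/(1/10)) = 0.57899
  Q(2)·log₂(Q(2)/P(2)) = (1/3)·log₂((1/3)/(1/6)) = 0.33333
  Q(3)·log₂(Q(3)/P(3)) = (1/3)·log₂((1/3)/(11/15)) = -0.37917

D_KL(Q||P) = 0.57899 + 0.33333 - 0.37917 = 0.53315 ≈ 0.5332 bits

These are NOT equal (difference: 0.0394 bits). KL divergence is asymmetric: D_KL(P||Q) ≠ D_KL(Q||P) in general.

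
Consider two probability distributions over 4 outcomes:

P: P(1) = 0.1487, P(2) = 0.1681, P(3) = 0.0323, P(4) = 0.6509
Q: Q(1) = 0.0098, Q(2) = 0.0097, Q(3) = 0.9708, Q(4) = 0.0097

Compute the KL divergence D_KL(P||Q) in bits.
5.0665 bits

D_KL(P||Q) = Σ P(x) log₂(P(x)/Q(x))

Computing term by term:
  P(1)·log₂(P(1)/Q(1)) = 0.1487·log₂(0.1487/0.0098) = 0.58342
  P(2)·log₂(P(2)/Q(2)) = 0.1681·log₂(0.1681/0.0097) = 0.69176
  P(3)·log₂(P(3)/Q(3)) = 0.0323·log₂(0.0323/0.9708) = -0.15858
  P(4)·log₂(P(4)/Q(4)) = 0.6509·log₂(0.6509/0.0097) = 3.94986

D_KL(P||Q) = 0.58342 + 0.69176 - 0.15858 + 3.94986 = 5.06646 ≈ 5.0665 bits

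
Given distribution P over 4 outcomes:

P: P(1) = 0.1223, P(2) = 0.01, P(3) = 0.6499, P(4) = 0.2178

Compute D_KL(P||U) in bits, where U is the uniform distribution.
0.6798 bits

U(i) = 1/4 for all i

D_KL(P||U) = Σ P(x) log₂(P(x) / (1/4))
           = Σ P(x) log₂(P(x)) + log₂(4)
           = log₂(4) - H(P)

H(P) = -Σ P(x) log₂(P(x)):
  -P(1)·log₂(P(1)) = -(0.1223)·log₂(0.1223) = 0.37075
  -P(2)·log₂(P(2)) = -(0.01)·log₂(0.01) = 0.06644
  -P(3)·log₂(P(3)) = -(0.6499)·log₂(0.6499) = 0.40405
  -P(4)·log₂(P(4)) = -(0.2178)·log₂(0.2178) = 0.47893
H(P) = 0.37075 + 0.06644 + 0.40405 + 0.47893 = 1.32017 bits

log₂(4) = 2.00000 bits

D_KL(P||U) = 2.00000 - 1.32017 = 0.67983 ≈ 0.6798 bits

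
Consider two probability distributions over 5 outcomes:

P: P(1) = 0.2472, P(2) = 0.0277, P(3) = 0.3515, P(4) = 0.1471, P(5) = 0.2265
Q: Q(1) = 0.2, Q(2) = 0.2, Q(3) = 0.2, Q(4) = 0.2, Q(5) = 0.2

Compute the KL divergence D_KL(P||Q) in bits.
0.2580 bits

D_KL(P||Q) = Σ P(x) log₂(P(x)/Q(x))

Computing term by term:
  P(1)·log₂(P(1)/Q(1)) = 0.2472·log₂(0.2472/0.2) = 0.07556
  P(2)·log₂(P(2)/Q(2)) = 0.0277·log₂(0.0277/0.2) = -0.07900
  P(3)·log₂(P(3)/Q(3)) = 0.3515·log₂(0.3515/0.2) = 0.28595
  P(4)·log₂(P(4)/Q(4)) = 0.1471·log₂(0.1471/0.2) = -0.06520
  P(5)·log₂(P(5)/Q(5)) = 0.2265·log₂(0.2265/0.2) = 0.04066

D_KL(P||Q) = 0.07556 - 0.07900 + 0.28595 - 0.06520 + 0.04066 = 0.25797 ≈ 0.2580 bits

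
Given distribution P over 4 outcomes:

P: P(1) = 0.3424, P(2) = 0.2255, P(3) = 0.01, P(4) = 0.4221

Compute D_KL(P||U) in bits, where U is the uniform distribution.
0.3943 bits

U(i) = 1/4 for all i

D_KL(P||U) = Σ P(x) log₂(P(x) / (1/4))
           = Σ P(x) log₂(P(x)) + log₂(4)
           = log₂(4) - H(P)

H(P) = -Σ P(x) log₂(P(x)):
  -P(1)·log₂(P(1)) = -(0.3424)·log₂(0.3424) = 0.52943
  -P(2)·log₂(P(2)) = -(0.2255)·log₂(0.2255) = 0.48455
  -P(3)·log₂(P(3)) = -(0.01)·log₂(0.01) = 0.06644
  -P(4)·log₂(P(4)) = -(0.4221)·log₂(0.4221) = 0.52524
H(P) = 0.52943 + 0.48455 + 0.06644 + 0.52524 = 1.60566 bits

log₂(4) = 2.00000 bits

D_KL(P||U) = 2.00000 - 1.60566 = 0.39434 ≈ 0.3943 bits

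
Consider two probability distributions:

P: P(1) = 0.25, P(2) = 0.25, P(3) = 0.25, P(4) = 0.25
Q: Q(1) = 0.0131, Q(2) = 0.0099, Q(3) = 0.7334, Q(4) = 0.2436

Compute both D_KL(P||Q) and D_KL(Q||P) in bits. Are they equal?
D_KL(P||Q) = 1.8493 bits, D_KL(Q||P) = 1.0278 bits. No, they are not equal.

D_KL(P||Q) = Σ P(x) log₂(P(x)/Q(x))

Computing term by term:
  P(1)·log₂(P(1)/Q(1)) = 0.25·log₂(0.25/0.0131) = 1.06357
  P(2)·log₂(P(2)/Q(2)) = 0.25·log₂(0.25/0.0099) = 1.16459
  P(3)·log₂(P(3)/Q(3)) = 0.25·log₂(0.25/0.7334) = -0.38817
  P(4)·log₂(P(4)/Q(4)) = 0.25·log₂(0.25/0.2436) = 0.00935

D_KL(P||Q) = 1.06357 + 1.16459 - 0.38817 + 0.00935 = 1.84934 ≈ 1.8493 bits

D_KL(Q||P) = Σ Q(x) log₂(Q(x)/P(x))

Computing term by term:
  Q(1)·log₂(Q(1)/P(1)) = 0.0131·log₂(0.0131/0.25) = -0.05573
  Q(2)·log₂(Q(2)/P(2)) = 0.0099·log₂(0.0099/0.25) = -0.04612
  Q(3)·log₂(Q(3)/P(3)) = 0.7334·log₂(0.7334/0.25) = 1.13873
  Q(4)·log₂(Q(4)/P(4)) = 0.2436·log₂(0.2436/0.25) = -0.00911

D_KL(Q||P) = -0.05573 - 0.04612 + 1.13873 - 0.00911 = 1.02777 ≈ 1.0278 bits

These are NOT equal (difference: 0.8215 bits). KL divergence is asymmetric: D_KL(P||Q) ≠ D_KL(Q||P) in general.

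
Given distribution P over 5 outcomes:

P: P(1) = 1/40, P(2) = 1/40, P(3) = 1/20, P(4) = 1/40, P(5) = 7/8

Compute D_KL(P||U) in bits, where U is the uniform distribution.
1.5381 bits

U(i) = 1/5 for all i

D_KL(P||U) = Σ P(x) log₂(P(x) / (1/5))
           = Σ P(x) log₂(P(x)) + log₂(5)
           = log₂(5) - H(P)

H(P) = -Σ P(x) log₂(P(x)):
  -P(1)·log₂(P(1)) = -(1/40)·log₂(1/40) = 0.13305
  -P(2)·log₂(P(2)) = -(1/40)·log₂(1/40) = 0.13305
  -P(3)·log₂(P(3)) = -(1/20)·log₂(1/20) = 0.21610
  -P(4)·log₂(P(4)) = -(1/40)·log₂(1/40) = 0.13305
  -P(5)·log₂(P(5)) = -(7/8)·log₂(7/8) = 0.16856
H(P) = 0.13305 + 0.13305 + 0.21610 + 0.13305 + 0.16856 = 0.78381 bits

log₂(5) = 2.32193 bits

D_KL(P||U) = 2.32193 - 0.78381 = 1.53812 ≈ 1.5381 bits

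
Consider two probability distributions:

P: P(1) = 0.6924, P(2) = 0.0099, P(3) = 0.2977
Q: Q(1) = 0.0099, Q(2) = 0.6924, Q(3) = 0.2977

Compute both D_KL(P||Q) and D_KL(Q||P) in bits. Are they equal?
D_KL(P||Q) = 4.1824 bits, D_KL(Q||P) = 4.1824 bits. Yes, in this case they are equal (although KL divergence is not symmetric in general).

D_KL(P||Q) = Σ P(x) log₂(P(x)/Q(x))

Computing term by term:
  P(1)·log₂(P(1)/Q(1)) = 0.6924·log₂(0.6924/0.0099) = 4.24305
  P(2)·log₂(P(2)/Q(2)) = 0.0099·log₂(0.0099/0.6924) = -0.06067
  P(3)·log₂(P(3)/Q(3)) = 0.2977·log₂(0.2977/0.2977) = 0.00000

D_KL(P||Q) = 4.24305 - 0.06067 + 0.00000 = 4.18238 ≈ 4.1824 bits

D_KL(Q||P) = Σ Q(x) log₂(Q(x)/P(x))

Computing term by term:
  Q(1)·log₂(Q(1)/P(1)) = 0.0099·log₂(0.0099/0.6924) = -0.06067
  Q(2)·log₂(Q(2)/P(2)) = 0.6924·log₂(0.6924/0.0099) = 4.24305
  Q(3)·log₂(Q(3)/P(3)) = 0.2977·log₂(0.2977/0.2977) = 0.00000

D_KL(Q||P) = -0.06067 + 4.24305 + 0.00000 = 4.18238 ≈ 4.1824 bits

These ARE equal here. Q is P with outcomes relabeled (Q(1) = P(2), Q(2) = P(1)) by a relabeling that is its own inverse, so the two sums contain exactly the same terms in a different order. This is a special case — KL divergence is not symmetric in general: D_KL(P||Q) ≠ D_KL(Q||P) for most P, Q.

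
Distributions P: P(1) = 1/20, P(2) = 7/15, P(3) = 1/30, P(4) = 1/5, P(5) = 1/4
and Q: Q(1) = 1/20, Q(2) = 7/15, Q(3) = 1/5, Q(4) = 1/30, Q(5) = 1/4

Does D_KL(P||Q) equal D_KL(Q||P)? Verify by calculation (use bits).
D_KL(P||Q) = 0.4308 bits, D_KL(Q||P) = 0.4308 bits. Yes — for this pair D_KL(P||Q) = D_KL(Q||P).

D_KL(P||Q) = Σ P(x) log₂(P(x)/Q(x))

Computing term by term:
  P(1)·log₂(P(1)/Q(1)) = (1/20)·log₂((1/20)/(1/20)) = 0.00000
  P(2)·log₂(P(2)/Q(2)) = (7/15)·log₂((7/15)/(7/15)) = 0.00000
  P(3)·log₂(P(3)/Q(3)) = (1/30)·log₂((1/30)/(1/5)) = -0.08617
  P(4)·log₂(P(4)/Q(4)) = (1/5)·log₂((1/5)/(1/30)) = 0.51699
  P(5)·log₂(P(5)/Q(5)) = (1/4)·log₂((1/4)/(1/4)) = 0.00000

D_KL(P||Q) = 0.00000 + 0.00000 - 0.08617 + 0.51699 + 0.00000 = 0.43082 ≈ 0.4308 bits

D_KL(Q||P) = Σ Q(x) log₂(Q(x)/P(x))

Computing term by term:
  Q(1)·log₂(Q(1)/P(1)) = (1/20)·log₂((1/20)/(1/20)) = 0.00000
  Q(2)·log₂(Q(2)/P(2)) = (7/15)·log₂((7/15)/(7/15)) = 0.00000
  Q(3)·log₂(Q(3)/P(3)) = (1/5)·log₂((1/5)/(1/30)) = 0.51699
  Q(4)·log₂(Q(4)/P(4)) = (1/30)·log₂((1/30)/(1/5)) = -0.08617
  Q(5)·log₂(Q(5)/P(5)) = (1/4)·log₂((1/4)/(1/4)) = 0.00000

D_KL(Q||P) = 0.00000 + 0.00000 + 0.51699 - 0.08617 + 0.00000 = 0.43082 ≈ 0.4308 bits

These ARE equal here. Q is P with outcomes relabeled (Q(3) = P(4), Q(4) = P(3)) by a relabeling that is its own inverse, so the two sums contain exactly the same terms in a different order. This is a special case — KL divergence is not symmetric in general: D_KL(P||Q) ≠ D_KL(Q||P) for most P, Q.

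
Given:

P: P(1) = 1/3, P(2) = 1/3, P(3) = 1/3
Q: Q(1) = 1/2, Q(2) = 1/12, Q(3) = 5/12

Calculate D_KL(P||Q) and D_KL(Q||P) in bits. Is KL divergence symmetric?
D_KL(P||Q) = 0.3644 bits, D_KL(Q||P) = 0.2600 bits. No, KL divergence is not symmetric.

D_KL(P||Q) = Σ P(x) log₂(P(x)/Q(x))

Computing term by term:
  P(1)·log₂(P(1)/Q(1)) = (1/3)·log₂((1/3)/(1/2)) = -0.19499
  P(2)·log₂(P(2)/Q(2)) = (1/3)·log₂((1/3)/(1/12)) = 0.66667
  P(3)·log₂(P(3)/Q(3)) = (1/3)·log₂((1/3)/(5/12)) = -0.10731

D_KL(P||Q) = -0.19499 + 0.66667 - 0.10731 = 0.36437 ≈ 0.3644 bits

D_KL(Q||P) = Σ Q(x) log₂(Q(x)/P(x))

Computing term by term:
  Q(1)·log₂(Q(1)/P(1)) = (1/2)·log₂((1/2)/(1/3)) = 0.29248
  Q(2)·log₂(Q(2)/P(2)) = (1/12)·log₂((1/12)/(1/3)) = -0.16667
  Q(3)·log₂(Q(3)/P(3)) = (5/12)·log₂((5/12)/(1/3)) = 0.13414

D_KL(Q||P) = 0.29248 - 0.16667 + 0.13414 = 0.25995 ≈ 0.2600 bits

These are NOT equal (difference: 0.1044 bits). KL divergence is asymmetric: D_KL(P||Q) ≠ D_KL(Q||P) in general.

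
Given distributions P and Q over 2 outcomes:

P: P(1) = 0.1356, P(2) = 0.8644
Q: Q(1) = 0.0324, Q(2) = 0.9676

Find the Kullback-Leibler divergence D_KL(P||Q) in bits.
0.1394 bits

D_KL(P||Q) = Σ P(x) log₂(P(x)/Q(x))

Computing term by term:
  P(1)·log₂(P(1)/Q(1)) = 0.1356·log₂(0.1356/0.0324) = 0.28005
  P(2)·log₂(P(2)/Q(2)) = 0.8644·log₂(0.8644/0.9676) = -0.14065

D_KL(P||Q) = 0.28005 - 0.14065 = 0.13940 ≈ 0.1394 bits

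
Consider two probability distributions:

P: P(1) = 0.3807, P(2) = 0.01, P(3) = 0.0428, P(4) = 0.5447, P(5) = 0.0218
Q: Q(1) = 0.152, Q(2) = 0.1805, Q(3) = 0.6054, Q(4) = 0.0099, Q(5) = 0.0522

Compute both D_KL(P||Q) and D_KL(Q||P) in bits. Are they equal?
D_KL(P||Q) = 3.4209 bits, D_KL(Q||P) = 2.8745 bits. No, they are not equal.

D_KL(P||Q) = Σ P(x) log₂(P(x)/Q(x))

Computing term by term:
  P(1)·log₂(P(1)/Q(1)) = 0.3807·log₂(0.3807/0.152) = 0.50427
  P(2)·log₂(P(2)/Q(2)) = 0.01·log₂(0.01/0.1805) = -0.04174
  P(3)·log₂(P(3)/Q(3)) = 0.0428·log₂(0.0428/0.6054) = -0.16359
  P(4)·log₂(P(4)/Q(4)) = 0.5447·log₂(0.5447/0.0099) = 3.14940
  P(5)·log₂(P(5)/Q(5)) = 0.0218·log₂(0.0218/0.0522) = -0.02746

D_KL(P||Q) = 0.50427 - 0.04174 - 0.16359 + 3.14940 - 0.02746 = 3.42088 ≈ 3.4209 bits

D_KL(Q||P) = Σ Q(x) log₂(Q(x)/P(x))

Computing term by term:
  Q(1)·log₂(Q(1)/P(1)) = 0.152·log₂(0.152/0.3807) = -0.20134
  Q(2)·log₂(Q(2)/P(2)) = 0.1805·log₂(0.1805/0.01) = 0.75339
  Q(3)·log₂(Q(3)/P(3)) = 0.6054·log₂(0.6054/0.0428) = 2.31396
  Q(4)·log₂(Q(4)/P(4)) = 0.0099·log₂(0.0099/0.5447) = -0.05724
  Q(5)·log₂(Q(5)/P(5)) = 0.0522·log₂(0.0522/0.0218) = 0.06576

D_KL(Q||P) = -0.20134 + 0.75339 + 2.31396 - 0.05724 + 0.06576 = 2.87453 ≈ 2.8745 bits

These are NOT equal (difference: 0.5464 bits). KL divergence is asymmetric: D_KL(P||Q) ≠ D_KL(Q||P) in general.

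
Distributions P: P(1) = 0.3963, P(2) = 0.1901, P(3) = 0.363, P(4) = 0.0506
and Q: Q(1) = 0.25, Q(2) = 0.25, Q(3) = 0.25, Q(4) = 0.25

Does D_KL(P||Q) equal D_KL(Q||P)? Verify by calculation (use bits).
D_KL(P||Q) = 0.2670 bits, D_KL(Q||P) = 0.3743 bits. No — D_KL(P||Q) ≠ D_KL(Q||P) for this pair.

D_KL(P||Q) = Σ P(x) log₂(P(x)/Q(x))

Computing term by term:
  P(1)·log₂(P(1)/Q(1)) = 0.3963·log₂(0.3963/0.25) = 0.26341
  P(2)·log₂(P(2)/Q(2)) = 0.1901·log₂(0.1901/0.25) = -0.07512
  P(3)·log₂(P(3)/Q(3)) = 0.363·log₂(0.363/0.25) = 0.19531
  P(4)·log₂(P(4)/Q(4)) = 0.0506·log₂(0.0506/0.25) = -0.11662

D_KL(P||Q) = 0.26341 - 0.07512 + 0.19531 - 0.11662 = 0.26698 ≈ 0.2670 bits

D_KL(Q||P) = Σ Q(x) log₂(Q(x)/P(x))

Computing term by term:
  Q(1)·log₂(Q(1)/P(1)) = 0.25·log₂(0.25/0.3963) = -0.16617
  Q(2)·log₂(Q(2)/P(2)) = 0.25·log₂(0.25/0.1901) = 0.09879
  Q(3)·log₂(Q(3)/P(3)) = 0.25·log₂(0.25/0.363) = -0.13451
  Q(4)·log₂(Q(4)/P(4)) = 0.25·log₂(0.25/0.0506) = 0.57618

D_KL(Q||P) = -0.16617 + 0.09879 - 0.13451 + 0.57618 = 0.37429 ≈ 0.3743 bits

These are NOT equal (difference: 0.1073 bits). KL divergence is asymmetric: D_KL(P||Q) ≠ D_KL(Q||P) in general.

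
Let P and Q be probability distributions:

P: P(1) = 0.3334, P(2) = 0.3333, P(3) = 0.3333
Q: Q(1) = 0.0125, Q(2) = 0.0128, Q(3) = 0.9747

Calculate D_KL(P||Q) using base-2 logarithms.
2.6308 bits

D_KL(P||Q) = Σ P(x) log₂(P(x)/Q(x))

Computing term by term:
  P(1)·log₂(P(1)/Q(1)) = 0.3334·log₂(0.3334/0.0125) = 1.57940
  P(2)·log₂(P(2)/Q(2)) = 0.3333·log₂(0.3333/0.0128) = 1.56738
  P(3)·log₂(P(3)/Q(3)) = 0.3333·log₂(0.3333/0.9747) = -0.51599

D_KL(P||Q) = 1.57940 + 1.56738 - 0.51599 = 2.63079 ≈ 2.6308 bits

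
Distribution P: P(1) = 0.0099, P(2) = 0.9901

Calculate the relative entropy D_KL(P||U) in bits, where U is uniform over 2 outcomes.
0.9199 bits

U(i) = 1/2 for all i

D_KL(P||U) = Σ P(x) log₂(P(x) / (1/2))
           = Σ P(x) log₂(P(x)) + log₂(2)
           = log₂(2) - H(P)

H(P) = -Σ P(x) log₂(P(x)):
  -P(1)·log₂(P(1)) = -(0.0099)·log₂(0.0099) = 0.06592
  -P(2)·log₂(P(2)) = -(0.9901)·log₂(0.9901) = 0.01421
H(P) = 0.06592 + 0.01421 = 0.08013 bits

log₂(2) = 1.00000 bits

D_KL(P||U) = 1.00000 - 0.08013 = 0.91987 ≈ 0.9199 bits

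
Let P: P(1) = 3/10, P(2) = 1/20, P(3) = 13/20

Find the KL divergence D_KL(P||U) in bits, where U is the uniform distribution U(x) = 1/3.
0.4438 bits

U(i) = 1/3 for all i

D_KL(P||U) = Σ P(x) log₂(P(x) / (1/3))
           = Σ P(x) log₂(P(x)) + log₂(3)
           = log₂(3) - H(P)

H(P) = -Σ P(x) log₂(P(x)):
  -P(1)·log₂(P(1)) = -(3/10)·log₂(3/10) = 0.52109
  -P(2)·log₂(P(2)) = -(1/20)·log₂(1/20) = 0.21610
  -P(3)·log₂(P(3)) = -(13/20)·log₂(13/20) = 0.40397
H(P) = 0.52109 + 0.21610 + 0.40397 = 1.14116 bits

log₂(3) = 1.58496 bits

D_KL(P||U) = 1.58496 - 1.14116 = 0.44380 ≈ 0.4438 bits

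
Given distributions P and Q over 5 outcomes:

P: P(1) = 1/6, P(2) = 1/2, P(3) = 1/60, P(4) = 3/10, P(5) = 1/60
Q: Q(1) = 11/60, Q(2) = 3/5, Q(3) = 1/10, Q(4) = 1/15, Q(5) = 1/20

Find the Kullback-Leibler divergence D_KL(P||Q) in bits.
0.4270 bits

D_KL(P||Q) = Σ P(x) log₂(P(x)/Q(x))

Computing term by term:
  P(1)·log₂(P(1)/Q(1)) = (1/6)·log₂((1/6)/(11/60)) = -0.02292
  P(2)·log₂(P(2)/Q(2)) = (1/2)·log₂((1/2)/(3/5)) = -0.13152
  P(3)·log₂(P(3)/Q(3)) = (1/60)·log₂((1/60)/(1/10)) = -0.04308
  P(4)·log₂(P(4)/Q(4)) = (3/10)·log₂((3/10)/(1/15)) = 0.65098
  P(5)·log₂(P(5)/Q(5)) = (1/60)·log₂((1/60)/(1/20)) = -0.02642

D_KL(P||Q) = -0.02292 - 0.13152 - 0.04308 + 0.65098 - 0.02642 = 0.42704 ≈ 0.4270 bits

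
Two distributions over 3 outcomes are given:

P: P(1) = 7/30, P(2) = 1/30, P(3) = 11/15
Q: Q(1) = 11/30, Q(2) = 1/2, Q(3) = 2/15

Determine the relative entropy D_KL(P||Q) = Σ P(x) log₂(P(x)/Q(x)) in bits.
1.5212 bits

D_KL(P||Q) = Σ P(x) log₂(P(x)/Q(x))

Computing term by term:
  P(1)·log₂(P(1)/Q(1)) = (7/30)·log₂((7/30)/(11/30)) = -0.15215
  P(2)·log₂(P(2)/Q(2)) = (1/30)·log₂((1/30)/(1/2)) = -0.13023
  P(3)·log₂(P(3)/Q(3)) = (11/15)·log₂((11/15)/(2/15)) = 1.80358

D_KL(P||Q) = -0.15215 - 0.13023 + 1.80358 = 1.52120 ≈ 1.5212 bits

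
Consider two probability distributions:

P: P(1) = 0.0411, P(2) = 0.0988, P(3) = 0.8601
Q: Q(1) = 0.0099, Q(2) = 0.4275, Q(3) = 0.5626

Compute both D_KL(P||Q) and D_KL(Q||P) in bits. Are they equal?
D_KL(P||Q) = 0.4023 bits, D_KL(Q||P) = 0.5386 bits. No, they are not equal.

D_KL(P||Q) = Σ P(x) log₂(P(x)/Q(x))

Computing term by term:
  P(1)·log₂(P(1)/Q(1)) = 0.0411·log₂(0.0411/0.0099) = 0.08440
  P(2)·log₂(P(2)/Q(2)) = 0.0988·log₂(0.0988/0.4275) = -0.20880
  P(3)·log₂(P(3)/Q(3)) = 0.8601·log₂(0.8601/0.5626) = 0.52672

D_KL(P||Q) = 0.08440 - 0.20880 + 0.52672 = 0.40232 ≈ 0.4023 bits

D_KL(Q||P) = Σ Q(x) log₂(Q(x)/P(x))

Computing term by term:
  Q(1)·log₂(Q(1)/P(1)) = 0.0099·log₂(0.0099/0.0411) = -0.02033
  Q(2)·log₂(Q(2)/P(2)) = 0.4275·log₂(0.4275/0.0988) = 0.90345
  Q(3)·log₂(Q(3)/P(3)) = 0.5626·log₂(0.5626/0.8601) = -0.34453

D_KL(Q||P) = -0.02033 + 0.90345 - 0.34453 = 0.53859 ≈ 0.5386 bits

These are NOT equal (difference: 0.1363 bits). KL divergence is asymmetric: D_KL(P||Q) ≠ D_KL(Q||P) in general.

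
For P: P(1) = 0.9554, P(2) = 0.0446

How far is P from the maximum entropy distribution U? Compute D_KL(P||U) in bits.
0.7370 bits

U(i) = 1/2 for all i

D_KL(P||U) = Σ P(x) log₂(P(x) / (1/2))
           = Σ P(x) log₂(P(x)) + log₂(2)
           = log₂(2) - H(P)

H(P) = -Σ P(x) log₂(P(x)):
  -P(1)·log₂(P(1)) = -(0.9554)·log₂(0.9554) = 0.06289
  -P(2)·log₂(P(2)) = -(0.0446)·log₂(0.0446) = 0.20011
H(P) = 0.06289 + 0.20011 = 0.26300 bits

log₂(2) = 1.00000 bits

D_KL(P||U) = 1.00000 - 0.26300 = 0.73700 ≈ 0.7370 bits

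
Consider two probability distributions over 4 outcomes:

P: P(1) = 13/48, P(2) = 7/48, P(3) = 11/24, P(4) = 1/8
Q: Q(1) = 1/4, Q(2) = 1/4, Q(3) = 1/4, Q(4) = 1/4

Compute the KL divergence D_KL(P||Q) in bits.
0.1937 bits

D_KL(P||Q) = Σ P(x) log₂(P(x)/Q(x))

Computing term by term:
  P(1)·log₂(P(1)/Q(1)) = (13/48)·log₂((13/48)/(1/4)) = 0.03128
  P(2)·log₂(P(2)/Q(2)) = (7/48)·log₂((7/48)/(1/4)) = -0.11340
  P(3)·log₂(P(3)/Q(3)) = (11/24)·log₂((11/24)/(1/4)) = 0.40080
  P(4)·log₂(P(4)/Q(4)) = (1/8)·log₂((1/8)/(1/4)) = -0.12500

D_KL(P||Q) = 0.03128 - 0.11340 + 0.40080 - 0.12500 = 0.19368 ≈ 0.1937 bits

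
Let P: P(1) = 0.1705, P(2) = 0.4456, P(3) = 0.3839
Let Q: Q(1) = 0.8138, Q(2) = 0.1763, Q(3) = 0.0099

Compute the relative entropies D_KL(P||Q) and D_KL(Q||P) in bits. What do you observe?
D_KL(P||Q) = 2.2375 bits, D_KL(Q||P) = 1.5470 bits. The two directions give different values (D_KL(P||Q) exceeds D_KL(Q||P) by 0.6905 bits): KL divergence is asymmetric.

D_KL(P||Q) = Σ P(x) log₂(P(x)/Q(x))

Computing term by term:
  P(1)·log₂(P(1)/Q(1)) = 0.1705·log₂(0.1705/0.8138) = -0.38446
  P(2)·log₂(P(2)/Q(2)) = 0.4456·log₂(0.4456/0.1763) = 0.59609
  P(3)·log₂(P(3)/Q(3)) = 0.3839·log₂(0.3839/0.0099) = 2.02590

D_KL(P||Q) = -0.38446 + 0.59609 + 2.02590 = 2.23753 ≈ 2.2375 bits

D_KL(Q||P) = Σ Q(x) log₂(Q(x)/P(x))

Computing term by term:
  Q(1)·log₂(Q(1)/P(1)) = 0.8138·log₂(0.8138/0.1705) = 1.83504
  Q(2)·log₂(Q(2)/P(2)) = 0.1763·log₂(0.1763/0.4456) = -0.23584
  Q(3)·log₂(Q(3)/P(3)) = 0.0099·log₂(0.0099/0.3839) = -0.05224

D_KL(Q||P) = 1.83504 - 0.23584 - 0.05224 = 1.54696 ≈ 1.5470 bits

These are NOT equal (difference: 0.6905 bits). KL divergence is asymmetric: D_KL(P||Q) ≠ D_KL(Q||P) in general.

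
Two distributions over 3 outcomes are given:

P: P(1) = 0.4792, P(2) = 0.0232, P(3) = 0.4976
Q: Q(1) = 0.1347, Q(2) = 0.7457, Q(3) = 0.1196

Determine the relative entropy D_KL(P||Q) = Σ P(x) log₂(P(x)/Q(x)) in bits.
1.7847 bits

D_KL(P||Q) = Σ P(x) log₂(P(x)/Q(x))

Computing term by term:
  P(1)·log₂(P(1)/Q(1)) = 0.4792·log₂(0.4792/0.1347) = 0.87736
  P(2)·log₂(P(2)/Q(2)) = 0.0232·log₂(0.0232/0.7457) = -0.11615
  P(3)·log₂(P(3)/Q(3)) = 0.4976·log₂(0.4976/0.1196) = 1.02345

D_KL(P||Q) = 0.87736 - 0.11615 + 1.02345 = 1.78466 ≈ 1.7847 bits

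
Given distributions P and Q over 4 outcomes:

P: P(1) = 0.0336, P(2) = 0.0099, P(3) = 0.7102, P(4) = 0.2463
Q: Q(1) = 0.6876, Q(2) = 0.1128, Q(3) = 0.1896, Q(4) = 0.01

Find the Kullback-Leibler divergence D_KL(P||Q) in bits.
2.3105 bits

D_KL(P||Q) = Σ P(x) log₂(P(x)/Q(x))

Computing term by term:
  P(1)·log₂(P(1)/Q(1)) = 0.0336·log₂(0.0336/0.6876) = -0.14633
  P(2)·log₂(P(2)/Q(2)) = 0.0099·log₂(0.0099/0.1128) = -0.03475
  P(3)·log₂(P(3)/Q(3)) = 0.7102·log₂(0.7102/0.1896) = 1.35312
  P(4)·log₂(P(4)/Q(4)) = 0.2463·log₂(0.2463/0.01) = 1.13848

D_KL(P||Q) = -0.14633 - 0.03475 + 1.35312 + 1.13848 = 2.31052 ≈ 2.3105 bits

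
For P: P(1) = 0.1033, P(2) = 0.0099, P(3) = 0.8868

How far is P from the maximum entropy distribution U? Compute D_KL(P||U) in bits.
1.0270 bits

U(i) = 1/3 for all i

D_KL(P||U) = Σ P(x) log₂(P(x) / (1/3))
           = Σ P(x) log₂(P(x)) + log₂(3)
           = log₂(3) - H(P)

H(P) = -Σ P(x) log₂(P(x)):
  -P(1)·log₂(P(1)) = -(0.1033)·log₂(0.1033) = 0.33832
  -P(2)·log₂(P(2)) = -(0.0099)·log₂(0.0099) = 0.06592
  -P(3)·log₂(P(3)) = -(0.8868)·log₂(0.8868) = 0.15370
H(P) = 0.33832 + 0.06592 + 0.15370 = 0.55794 bits

log₂(3) = 1.58496 bits

D_KL(P||U) = 1.58496 - 0.55794 = 1.02702 ≈ 1.0270 bits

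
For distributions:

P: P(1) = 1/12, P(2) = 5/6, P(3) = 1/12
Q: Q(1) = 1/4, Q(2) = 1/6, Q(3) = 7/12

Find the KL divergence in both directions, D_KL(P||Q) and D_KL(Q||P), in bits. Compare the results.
D_KL(P||Q) = 1.5689 bits, D_KL(Q||P) = 1.6469 bits. D_KL(Q||P) is larger than D_KL(P||Q) by 0.0780 bits; the two directions differ.

D_KL(P||Q) = Σ P(x) log₂(P(x)/Q(x))

Computing term by term:
  P(1)·log₂(P(1)/Q(1)) = (1/12)·log₂((1/12)/(1/4)) = -0.13208
  P(2)·log₂(P(2)/Q(2)) = (5/6)·log₂((5/6)/(1/6)) = 1.93494
  P(3)·log₂(P(3)/Q(3)) = (1/12)·log₂((1/12)/(7/12)) = -0.23395

D_KL(P||Q) = -0.13208 + 1.93494 - 0.23395 = 1.56891 ≈ 1.5689 bits

D_KL(Q||P) = Σ Q(x) log₂(Q(x)/P(x))

Computing term by term:
  Q(1)·log₂(Q(1)/P(1)) = (1/4)·log₂((1/4)/(1/12)) = 0.39624
  Q(2)·log₂(Q(2)/P(2)) = (1/6)·log₂((1/6)/(5/6)) = -0.38699
  Q(3)·log₂(Q(3)/P(3)) = (7/12)·log₂((7/12)/(1/12)) = 1.63762

D_KL(Q||P) = 0.39624 - 0.38699 + 1.63762 = 1.64687 ≈ 1.6469 bits

These are NOT equal (difference: 0.0780 bits). KL divergence is asymmetric: D_KL(P||Q) ≠ D_KL(Q||P) in general.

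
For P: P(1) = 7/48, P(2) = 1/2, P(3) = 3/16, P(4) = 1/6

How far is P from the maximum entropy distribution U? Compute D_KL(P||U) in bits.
0.2113 bits

U(i) = 1/4 for all i

D_KL(P||U) = Σ P(x) log₂(P(x) / (1/4))
           = Σ P(x) log₂(P(x)) + log₂(4)
           = log₂(4) - H(P)

H(P) = -Σ P(x) log₂(P(x)):
  -P(1)·log₂(P(1)) = -(7/48)·log₂(7/48) = 0.40507
  -P(2)·log₂(P(2)) = -(1/2)·log₂(1/2) = 0.50000
  -P(3)·log₂(P(3)) = -(3/16)·log₂(3/16) = 0.45282
  -P(4)·log₂(P(4)) = -(1/6)·log₂(1/6) = 0.43083
H(P) = 0.40507 + 0.50000 + 0.45282 + 0.43083 = 1.78872 bits

log₂(4) = 2.00000 bits

D_KL(P||U) = 2.00000 - 1.78872 = 0.21128 ≈ 0.2113 bits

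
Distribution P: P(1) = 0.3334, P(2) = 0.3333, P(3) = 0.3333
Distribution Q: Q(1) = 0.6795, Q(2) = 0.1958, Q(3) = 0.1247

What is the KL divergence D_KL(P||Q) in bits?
0.3861 bits

D_KL(P||Q) = Σ P(x) log₂(P(x)/Q(x))

Computing term by term:
  P(1)·log₂(P(1)/Q(1)) = 0.3334·log₂(0.3334/0.6795) = -0.34247
  P(2)·log₂(P(2)/Q(2)) = 0.3333·log₂(0.3333/0.1958) = 0.25579
  P(3)·log₂(P(3)/Q(3)) = 0.3333·log₂(0.3333/0.1247) = 0.47274

D_KL(P||Q) = -0.34247 + 0.25579 + 0.47274 = 0.38606 ≈ 0.3861 bits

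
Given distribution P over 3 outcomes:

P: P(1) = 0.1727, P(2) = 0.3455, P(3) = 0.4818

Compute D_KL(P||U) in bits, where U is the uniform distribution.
0.1101 bits

U(i) = 1/3 for all i

D_KL(P||U) = Σ P(x) log₂(P(x) / (1/3))
           = Σ P(x) log₂(P(x)) + log₂(3)
           = log₂(3) - H(P)

H(P) = -Σ P(x) log₂(P(x)):
  -P(1)·log₂(P(1)) = -(0.1727)·log₂(0.1727) = 0.43756
  -P(2)·log₂(P(2)) = -(0.3455)·log₂(0.3455) = 0.52974
  -P(3)·log₂(P(3)) = -(0.4818)·log₂(0.4818) = 0.50757
H(P) = 0.43756 + 0.52974 + 0.50757 = 1.47487 bits

log₂(3) = 1.58496 bits

D_KL(P||U) = 1.58496 - 1.47487 = 0.11009 ≈ 0.1101 bits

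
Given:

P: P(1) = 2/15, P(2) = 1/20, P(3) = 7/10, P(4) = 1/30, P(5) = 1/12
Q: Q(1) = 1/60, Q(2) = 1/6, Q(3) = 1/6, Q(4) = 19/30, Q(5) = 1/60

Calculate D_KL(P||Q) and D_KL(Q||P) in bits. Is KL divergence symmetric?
D_KL(P||Q) = 1.8143 bits, D_KL(Q||P) = 2.5461 bits. No, KL divergence is not symmetric.

D_KL(P||Q) = Σ P(x) log₂(P(x)/Q(x))

Computing term by term:
  P(1)·log₂(P(1)/Q(1)) = (2/15)·log₂((2/15)/(1/60)) = 0.40000
  P(2)·log₂(P(2)/Q(2)) = (1/20)·log₂((1/20)/(1/6)) = -0.08685
  P(3)·log₂(P(3)/Q(3)) = (7/10)·log₂((7/10)/(1/6)) = 1.44927
  P(4)·log₂(P(4)/Q(4)) = (1/30)·log₂((1/30)/(19/30)) = -0.14160
  P(5)·log₂(P(5)/Q(5)) = (1/12)·log₂((1/12)/(1/60)) = 0.19349

D_KL(P||Q) = 0.40000 - 0.08685 + 1.44927 - 0.14160 + 0.19349 = 1.81431 ≈ 1.8143 bits

D_KL(Q||P) = Σ Q(x) log₂(Q(x)/P(x))

Computing term by term:
  Q(1)·log₂(Q(1)/P(1)) = (1/60)·log₂((1/60)/(2/15)) = -0.05000
  Q(2)·log₂(Q(2)/P(2)) = (1/6)·log₂((1/6)/(1/20)) = 0.28949
  Q(3)·log₂(Q(3)/P(3)) = (1/6)·log₂((1/6)/(7/10)) = -0.34506
  Q(4)·log₂(Q(4)/P(4)) = (19/30)·log₂((19/30)/(1/30)) = 2.69035
  Q(5)·log₂(Q(5)/P(5)) = (1/60)·log₂((1/60)/(1/12)) = -0.03870

D_KL(Q||P) = -0.05000 + 0.28949 - 0.34506 + 2.69035 - 0.03870 = 2.54608 ≈ 2.5461 bits

These are NOT equal (difference: 0.7318 bits). KL divergence is asymmetric: D_KL(P||Q) ≠ D_KL(Q||P) in general.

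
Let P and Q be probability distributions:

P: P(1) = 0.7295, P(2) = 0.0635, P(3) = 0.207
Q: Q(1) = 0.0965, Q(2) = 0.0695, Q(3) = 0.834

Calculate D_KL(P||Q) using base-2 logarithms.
1.7045 bits

D_KL(P||Q) = Σ P(x) log₂(P(x)/Q(x))

Computing term by term:
  P(1)·log₂(P(1)/Q(1)) = 0.7295·log₂(0.7295/0.0965) = 2.12891
  P(2)·log₂(P(2)/Q(2)) = 0.0635·log₂(0.0635/0.0695) = -0.00827
  P(3)·log₂(P(3)/Q(3)) = 0.207·log₂(0.207/0.834) = -0.41616

D_KL(P||Q) = 2.12891 - 0.00827 - 0.41616 = 1.70448 ≈ 1.7045 bits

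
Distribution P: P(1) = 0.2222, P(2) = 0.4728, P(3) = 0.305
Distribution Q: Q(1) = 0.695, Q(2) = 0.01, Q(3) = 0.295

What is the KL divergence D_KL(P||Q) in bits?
2.2794 bits

D_KL(P||Q) = Σ P(x) log₂(P(x)/Q(x))

Computing term by term:
  P(1)·log₂(P(1)/Q(1)) = 0.2222·log₂(0.2222/0.695) = -0.36555
  P(2)·log₂(P(2)/Q(2)) = 0.4728·log₂(0.4728/0.01) = 2.63026
  P(3)·log₂(P(3)/Q(3)) = 0.305·log₂(0.305/0.295) = 0.01467

D_KL(P||Q) = -0.36555 + 2.63026 + 0.01467 = 2.27938 ≈ 2.2794 bits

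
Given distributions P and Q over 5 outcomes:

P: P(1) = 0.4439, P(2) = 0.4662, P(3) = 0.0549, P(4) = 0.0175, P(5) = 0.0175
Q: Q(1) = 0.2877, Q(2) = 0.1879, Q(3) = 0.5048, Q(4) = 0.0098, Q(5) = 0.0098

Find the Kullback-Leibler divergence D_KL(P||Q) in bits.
0.7425 bits

D_KL(P||Q) = Σ P(x) log₂(P(x)/Q(x))

Computing term by term:
  P(1)·log₂(P(1)/Q(1)) = 0.4439·log₂(0.4439/0.2877) = 0.27773
  P(2)·log₂(P(2)/Q(2)) = 0.4662·log₂(0.4662/0.1879) = 0.61118
  P(3)·log₂(P(3)/Q(3)) = 0.0549·log₂(0.0549/0.5048) = -0.17573
  P(4)·log₂(P(4)/Q(4)) = 0.0175·log₂(0.0175/0.0098) = 0.01464
  P(5)·log₂(P(5)/Q(5)) = 0.0175·log₂(0.0175/0.0098) = 0.01464

D_KL(P||Q) = 0.27773 + 0.61118 - 0.17573 + 0.01464 + 0.01464 = 0.74246 ≈ 0.7425 bits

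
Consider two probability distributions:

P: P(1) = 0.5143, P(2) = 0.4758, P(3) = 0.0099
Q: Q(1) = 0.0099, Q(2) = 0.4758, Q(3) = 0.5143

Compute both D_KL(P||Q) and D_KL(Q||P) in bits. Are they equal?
D_KL(P||Q) = 2.8746 bits, D_KL(Q||P) = 2.8746 bits. Yes, in this case they are equal (although KL divergence is not symmetric in general).

D_KL(P||Q) = Σ P(x) log₂(P(x)/Q(x))

Computing term by term:
  P(1)·log₂(P(1)/Q(1)) = 0.5143·log₂(0.5143/0.0099) = 2.93102
  P(2)·log₂(P(2)/Q(2)) = 0.4758·log₂(0.4758/0.4758) = 0.00000
  P(3)·log₂(P(3)/Q(3)) = 0.0099·log₂(0.0099/0.5143) = -0.05642

D_KL(P||Q) = 2.93102 + 0.00000 - 0.05642 = 2.87460 ≈ 2.8746 bits

D_KL(Q||P) = Σ Q(x) log₂(Q(x)/P(x))

Computing term by term:
  Q(1)·log₂(Q(1)/P(1)) = 0.0099·log₂(0.0099/0.5143) = -0.05642
  Q(2)·log₂(Q(2)/P(2)) = 0.4758·log₂(0.4758/0.4758) = 0.00000
  Q(3)·log₂(Q(3)/P(3)) = 0.5143·log₂(0.5143/0.0099) = 2.93102

D_KL(Q||P) = -0.05642 + 0.00000 + 2.93102 = 2.87460 ≈ 2.8746 bits

These ARE equal here. Q is P with outcomes relabeled (Q(1) = P(3), Q(3) = P(1)) by a relabeling that is its own inverse, so the two sums contain exactly the same terms in a different order. This is a special case — KL divergence is not symmetric in general: D_KL(P||Q) ≠ D_KL(Q||P) for most P, Q.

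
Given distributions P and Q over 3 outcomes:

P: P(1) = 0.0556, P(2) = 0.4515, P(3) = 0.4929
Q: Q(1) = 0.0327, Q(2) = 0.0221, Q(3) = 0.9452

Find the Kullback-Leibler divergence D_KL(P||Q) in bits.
1.5448 bits

D_KL(P||Q) = Σ P(x) log₂(P(x)/Q(x))

Computing term by term:
  P(1)·log₂(P(1)/Q(1)) = 0.0556·log₂(0.0556/0.0327) = 0.04258
  P(2)·log₂(P(2)/Q(2)) = 0.4515·log₂(0.4515/0.0221) = 1.96520
  P(3)·log₂(P(3)/Q(3)) = 0.4929·log₂(0.4929/0.9452) = -0.46299

D_KL(P||Q) = 0.04258 + 1.96520 - 0.46299 = 1.54479 ≈ 1.5448 bits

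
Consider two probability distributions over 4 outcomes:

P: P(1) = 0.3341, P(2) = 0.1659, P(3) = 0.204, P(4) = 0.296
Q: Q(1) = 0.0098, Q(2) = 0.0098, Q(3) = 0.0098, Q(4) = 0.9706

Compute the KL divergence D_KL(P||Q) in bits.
2.7644 bits

D_KL(P||Q) = Σ P(x) log₂(P(x)/Q(x))

Computing term by term:
  P(1)·log₂(P(1)/Q(1)) = 0.3341·log₂(0.3341/0.0098) = 1.70102
  P(2)·log₂(P(2)/Q(2)) = 0.1659·log₂(0.1659/0.0098) = 0.67710
  P(3)·log₂(P(3)/Q(3)) = 0.204·log₂(0.204/0.0098) = 0.89345
  P(4)·log₂(P(4)/Q(4)) = 0.296·log₂(0.296/0.9706) = -0.50713

D_KL(P||Q) = 1.70102 + 0.67710 + 0.89345 - 0.50713 = 2.76444 ≈ 2.7644 bits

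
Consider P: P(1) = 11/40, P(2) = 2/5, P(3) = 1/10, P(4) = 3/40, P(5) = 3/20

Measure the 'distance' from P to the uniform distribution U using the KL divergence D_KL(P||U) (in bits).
0.2580 bits

U(i) = 1/5 for all i

D_KL(P||U) = Σ P(x) log₂(P(x) / (1/5))
           = Σ P(x) log₂(P(x)) + log₂(5)
           = log₂(5) - H(P)

H(P) = -Σ P(x) log₂(P(x)):
  -P(1)·log₂(P(1)) = -(11/40)·log₂(11/40) = 0.51219
  -P(2)·log₂(P(2)) = -(2/5)·log₂(2/5) = 0.52877
  -P(3)·log₂(P(3)) = -(1/10)·log₂(1/10) = 0.33219
  -P(4)·log₂(P(4)) = -(3/40)·log₂(3/40) = 0.28027
  -P(5)·log₂(P(5)) = -(3/20)·log₂(3/20) = 0.41054
H(P) = 0.51219 + 0.52877 + 0.33219 + 0.28027 + 0.41054 = 2.06396 bits

log₂(5) = 2.32193 bits

D_KL(P||U) = 2.32193 - 2.06396 = 0.25797 ≈ 0.2580 bits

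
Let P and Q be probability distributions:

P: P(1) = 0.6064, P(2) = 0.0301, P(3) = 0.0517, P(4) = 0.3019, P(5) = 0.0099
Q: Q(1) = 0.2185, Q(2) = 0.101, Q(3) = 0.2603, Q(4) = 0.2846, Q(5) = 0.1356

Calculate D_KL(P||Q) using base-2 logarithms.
0.7082 bits

D_KL(P||Q) = Σ P(x) log₂(P(x)/Q(x))

Computing term by term:
  P(1)·log₂(P(1)/Q(1)) = 0.6064·log₂(0.6064/0.2185) = 0.89301
  P(2)·log₂(P(2)/Q(2)) = 0.0301·log₂(0.0301/0.101) = -0.05257
  P(3)·log₂(P(3)/Q(3)) = 0.0517·log₂(0.0517/0.2603) = -0.12056
  P(4)·log₂(P(4)/Q(4)) = 0.3019·log₂(0.3019/0.2846) = 0.02570
  P(5)·log₂(P(5)/Q(5)) = 0.0099·log₂(0.0099/0.1356) = -0.03738

D_KL(P||Q) = 0.89301 - 0.05257 - 0.12056 + 0.02570 - 0.03738 = 0.70820 ≈ 0.7082 bits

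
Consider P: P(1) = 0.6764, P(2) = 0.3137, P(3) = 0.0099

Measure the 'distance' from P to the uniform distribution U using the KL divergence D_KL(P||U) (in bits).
0.6128 bits

U(i) = 1/3 for all i

D_KL(P||U) = Σ P(x) log₂(P(x) / (1/3))
           = Σ P(x) log₂(P(x)) + log₂(3)
           = log₂(3) - H(P)

H(P) = -Σ P(x) log₂(P(x)):
  -P(1)·log₂(P(1)) = -(0.6764)·log₂(0.6764) = 0.38152
  -P(2)·log₂(P(2)) = -(0.3137)·log₂(0.3137) = 0.52468
  -P(3)·log₂(P(3)) = -(0.0099)·log₂(0.0099) = 0.06592
H(P) = 0.38152 + 0.52468 + 0.06592 = 0.97212 bits

log₂(3) = 1.58496 bits

D_KL(P||U) = 1.58496 - 0.97212 = 0.61284 ≈ 0.6128 bits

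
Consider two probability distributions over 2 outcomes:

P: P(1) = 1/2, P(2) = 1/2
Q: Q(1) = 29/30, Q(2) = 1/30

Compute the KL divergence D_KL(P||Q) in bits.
1.4779 bits

D_KL(P||Q) = Σ P(x) log₂(P(x)/Q(x))

Computing term by term:
  P(1)·log₂(P(1)/Q(1)) = (1/2)·log₂((1/2)/(29/30)) = -0.47555
  P(2)·log₂(P(2)/Q(2)) = (1/2)·log₂((1/2)/(1/30)) = 1.95345

D_KL(P||Q) = -0.47555 + 1.95345 = 1.47790 ≈ 1.4779 bits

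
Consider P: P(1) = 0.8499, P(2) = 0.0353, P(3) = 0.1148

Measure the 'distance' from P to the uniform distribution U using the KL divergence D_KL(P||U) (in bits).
0.8568 bits

U(i) = 1/3 for all i

D_KL(P||U) = Σ P(x) log₂(P(x) / (1/3))
           = Σ P(x) log₂(P(x)) + log₂(3)
           = log₂(3) - H(P)

H(P) = -Σ P(x) log₂(P(x)):
  -P(1)·log₂(P(1)) = -(0.8499)·log₂(0.8499) = 0.19942
  -P(2)·log₂(P(2)) = -(0.0353)·log₂(0.0353) = 0.17029
  -P(3)·log₂(P(3)) = -(0.1148)·log₂(0.1148) = 0.35850
H(P) = 0.19942 + 0.17029 + 0.35850 = 0.72821 bits

log₂(3) = 1.58496 bits

D_KL(P||U) = 1.58496 - 0.72821 = 0.85675 ≈ 0.8568 bits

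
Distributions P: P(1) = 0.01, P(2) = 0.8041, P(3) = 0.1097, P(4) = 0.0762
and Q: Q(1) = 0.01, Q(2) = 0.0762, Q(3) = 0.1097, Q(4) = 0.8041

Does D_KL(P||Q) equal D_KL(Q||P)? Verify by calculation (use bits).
D_KL(P||Q) = 2.4745 bits, D_KL(Q||P) = 2.4745 bits. Yes — for this pair D_KL(P||Q) = D_KL(Q||P).

D_KL(P||Q) = Σ P(x) log₂(P(x)/Q(x))

Computing term by term:
  P(1)·log₂(P(1)/Q(1)) = 0.01·log₂(0.01/0.01) = 0.00000
  P(2)·log₂(P(2)/Q(2)) = 0.8041·log₂(0.8041/0.0762) = 2.73355
  P(3)·log₂(P(3)/Q(3)) = 0.1097·log₂(0.1097/0.1097) = 0.00000
  P(4)·log₂(P(4)/Q(4)) = 0.0762·log₂(0.0762/0.8041) = -0.25904

D_KL(P||Q) = 0.00000 + 2.73355 + 0.00000 - 0.25904 = 2.47451 ≈ 2.4745 bits

D_KL(Q||P) = Σ Q(x) log₂(Q(x)/P(x))

Computing term by term:
  Q(1)·log₂(Q(1)/P(1)) = 0.01·log₂(0.01/0.01) = 0.00000
  Q(2)·log₂(Q(2)/P(2)) = 0.0762·log₂(0.0762/0.8041) = -0.25904
  Q(3)·log₂(Q(3)/P(3)) = 0.1097·log₂(0.1097/0.1097) = 0.00000
  Q(4)·log₂(Q(4)/P(4)) = 0.8041·log₂(0.8041/0.0762) = 2.73355

D_KL(Q||P) = 0.00000 - 0.25904 + 0.00000 + 2.73355 = 2.47451 ≈ 2.4745 bits

These ARE equal here. Q is P with outcomes relabeled (Q(2) = P(4), Q(4) = P(2)) by a relabeling that is its own inverse, so the two sums contain exactly the same terms in a different order. This is a special case — KL divergence is not symmetric in general: D_KL(P||Q) ≠ D_KL(Q||P) for most P, Q.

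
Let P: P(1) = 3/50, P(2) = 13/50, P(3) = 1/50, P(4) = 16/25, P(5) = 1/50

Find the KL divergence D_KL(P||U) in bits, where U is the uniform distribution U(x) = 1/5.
0.9353 bits

U(i) = 1/5 for all i

D_KL(P||U) = Σ P(x) log₂(P(x) / (1/5))
           = Σ P(x) log₂(P(x)) + log₂(5)
           = log₂(5) - H(P)

H(P) = -Σ P(x) log₂(P(x)):
  -P(1)·log₂(P(1)) = -(3/50)·log₂(3/50) = 0.24353
  -P(2)·log₂(P(2)) = -(13/50)·log₂(13/50) = 0.50529
  -P(3)·log₂(P(3)) = -(1/50)·log₂(1/50) = 0.11288
  -P(4)·log₂(P(4)) = -(16/25)·log₂(16/25) = 0.41207
  -P(5)·log₂(P(5)) = -(1/50)·log₂(1/50) = 0.11288
H(P) = 0.24353 + 0.50529 + 0.11288 + 0.41207 + 0.11288 = 1.38665 bits

log₂(5) = 2.32193 bits

D_KL(P||U) = 2.32193 - 1.38665 = 0.93528 ≈ 0.9353 bits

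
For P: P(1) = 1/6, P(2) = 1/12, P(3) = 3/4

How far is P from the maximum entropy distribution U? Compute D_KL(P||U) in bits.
0.5441 bits

U(i) = 1/3 for all i

D_KL(P||U) = Σ P(x) log₂(P(x) / (1/3))
           = Σ P(x) log₂(P(x)) + log₂(3)
           = log₂(3) - H(P)

H(P) = -Σ P(x) log₂(P(x)):
  -P(1)·log₂(P(1)) = -(1/6)·log₂(1/6) = 0.43083
  -P(2)·log₂(P(2)) = -(1/12)·log₂(1/12) = 0.29875
  -P(3)·log₂(P(3)) = -(3/4)·log₂(3/4) = 0.31128
H(P) = 0.43083 + 0.29875 + 0.31128 = 1.04086 bits

log₂(3) = 1.58496 bits

D_KL(P||U) = 1.58496 - 1.04086 = 0.54410 ≈ 0.5441 bits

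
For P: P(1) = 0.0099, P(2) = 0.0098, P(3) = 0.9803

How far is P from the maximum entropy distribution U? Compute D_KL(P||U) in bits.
1.4255 bits

U(i) = 1/3 for all i

D_KL(P||U) = Σ P(x) log₂(P(x) / (1/3))
           = Σ P(x) log₂(P(x)) + log₂(3)
           = log₂(3) - H(P)

H(P) = -Σ P(x) log₂(P(x)):
  -P(1)·log₂(P(1)) = -(0.0099)·log₂(0.0099) = 0.06592
  -P(2)·log₂(P(2)) = -(0.0098)·log₂(0.0098) = 0.06540
  -P(3)·log₂(P(3)) = -(0.9803)·log₂(0.9803) = 0.02814
H(P) = 0.06592 + 0.06540 + 0.02814 = 0.15946 bits

log₂(3) = 1.58496 bits

D_KL(P||U) = 1.58496 - 0.15946 = 1.42550 ≈ 1.4255 bits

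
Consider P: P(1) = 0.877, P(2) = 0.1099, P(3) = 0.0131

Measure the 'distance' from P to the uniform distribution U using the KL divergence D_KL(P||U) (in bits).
0.9869 bits

U(i) = 1/3 for all i

D_KL(P||U) = Σ P(x) log₂(P(x) / (1/3))
           = Σ P(x) log₂(P(x)) + log₂(3)
           = log₂(3) - H(P)

H(P) = -Σ P(x) log₂(P(x)):
  -P(1)·log₂(P(1)) = -(0.877)·log₂(0.877) = 0.16606
  -P(2)·log₂(P(2)) = -(0.1099)·log₂(0.1099) = 0.35011
  -P(3)·log₂(P(3)) = -(0.0131)·log₂(0.0131) = 0.08193
H(P) = 0.16606 + 0.35011 + 0.08193 = 0.59810 bits

log₂(3) = 1.58496 bits

D_KL(P||U) = 1.58496 - 0.59810 = 0.98686 ≈ 0.9869 bits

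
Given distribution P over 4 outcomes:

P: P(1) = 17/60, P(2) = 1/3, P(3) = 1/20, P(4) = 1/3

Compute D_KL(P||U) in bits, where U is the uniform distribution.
0.2118 bits

U(i) = 1/4 for all i

D_KL(P||U) = Σ P(x) log₂(P(x) / (1/4))
           = Σ P(x) log₂(P(x)) + log₂(4)
           = log₂(4) - H(P)

H(P) = -Σ P(x) log₂(P(x)):
  -P(1)·log₂(P(1)) = -(17/60)·log₂(17/60) = 0.51550
  -P(2)·log₂(P(2)) = -(1/3)·log₂(1/3) = 0.52832
  -P(3)·log₂(P(3)) = -(1/20)·log₂(1/20) = 0.21610
  -P(4)·log₂(P(4)) = -(1/3)·log₂(1/3) = 0.52832
H(P) = 0.51550 + 0.52832 + 0.21610 + 0.52832 = 1.78824 bits

log₂(4) = 2.00000 bits

D_KL(P||U) = 2.00000 - 1.78824 = 0.21176 ≈ 0.2118 bits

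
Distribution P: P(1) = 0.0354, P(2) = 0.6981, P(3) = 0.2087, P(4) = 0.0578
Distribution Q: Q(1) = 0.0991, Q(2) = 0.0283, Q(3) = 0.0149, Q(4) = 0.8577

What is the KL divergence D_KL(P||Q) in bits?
3.7457 bits

D_KL(P||Q) = Σ P(x) log₂(P(x)/Q(x))

Computing term by term:
  P(1)·log₂(P(1)/Q(1)) = 0.0354·log₂(0.0354/0.0991) = -0.05257
  P(2)·log₂(P(2)/Q(2)) = 0.6981·log₂(0.6981/0.0283) = 3.22841
  P(3)·log₂(P(3)/Q(3)) = 0.2087·log₂(0.2087/0.0149) = 0.79474
  P(4)·log₂(P(4)/Q(4)) = 0.0578·log₂(0.0578/0.8577) = -0.22492

D_KL(P||Q) = -0.05257 + 3.22841 + 0.79474 - 0.22492 = 3.74566 ≈ 3.7457 bits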